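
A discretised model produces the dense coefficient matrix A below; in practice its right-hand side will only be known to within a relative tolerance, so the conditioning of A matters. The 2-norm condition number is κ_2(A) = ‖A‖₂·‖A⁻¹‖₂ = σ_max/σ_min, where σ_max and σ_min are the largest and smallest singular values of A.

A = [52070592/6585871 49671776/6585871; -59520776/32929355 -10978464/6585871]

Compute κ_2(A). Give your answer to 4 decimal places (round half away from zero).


276.9500

form AᵀA = [42430925970496/645057954025 8081880194304/129011590805; 8081880194304/129011590805 1539447949312/25802318161] with trace 96215368256/767013025 and determinant 157351936/767013025
solving λ² − 96215368256/767013025·λ + 157351936/767013025 = 0 gives λ = 3136/25, 50176/30680521
κ = σ_max/σ_min = (56/5)/(224/5539) = 276.9500


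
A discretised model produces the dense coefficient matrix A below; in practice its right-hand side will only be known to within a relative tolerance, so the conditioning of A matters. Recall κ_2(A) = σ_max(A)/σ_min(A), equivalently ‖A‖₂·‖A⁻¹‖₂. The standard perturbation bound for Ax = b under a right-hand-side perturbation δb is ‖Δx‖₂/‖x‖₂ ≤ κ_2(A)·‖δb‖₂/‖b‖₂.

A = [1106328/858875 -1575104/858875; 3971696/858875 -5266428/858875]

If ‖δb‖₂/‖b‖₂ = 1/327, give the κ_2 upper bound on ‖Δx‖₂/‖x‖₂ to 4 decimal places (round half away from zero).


AᵀA = [27197329216/1180266025 -36254772288/1180266025; -36254772288/1180266025 48345946384/1180266025]; tr = 3021731024/47210641, det = 16000000/47210641
solving λ² − 3021731024/47210641·λ + 16000000/47210641 = 0 gives λ = 64, 250000/47210641
σ_max=√64=8, σ_min=√(250000/47210641)=(500/6871) → κ = 109.9360
perturbation bound = 109.9360·1/327 = 0.3362

0.3362


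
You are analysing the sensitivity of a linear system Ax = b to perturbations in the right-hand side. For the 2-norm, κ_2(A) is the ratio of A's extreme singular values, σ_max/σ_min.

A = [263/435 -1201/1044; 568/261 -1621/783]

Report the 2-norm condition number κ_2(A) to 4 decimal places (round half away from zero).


M = AᵀA = [8688121/1703025 -21257327/4087260; -21257327/4087260 55023865/9809424]. tr(M)=3123289/291600, det(M)=28561/18225
λ_max, λ_min = (3123289/291600 ± √9221917371121/85030560000)/2 = 169/16, 2704/18225
σ_max=√(169/16)=(13/4), σ_min=√(2704/18225)=(52/135) → κ = 8.4375

8.4375


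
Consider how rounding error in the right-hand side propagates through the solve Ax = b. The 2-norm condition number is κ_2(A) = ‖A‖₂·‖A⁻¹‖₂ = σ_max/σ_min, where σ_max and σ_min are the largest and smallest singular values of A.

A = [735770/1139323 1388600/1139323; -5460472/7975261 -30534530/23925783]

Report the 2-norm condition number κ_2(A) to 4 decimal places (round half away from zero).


M = AᵀA = [66995566724/75629950081 376838773760/226889850243; 376838773760/226889850243 2119736164900/680669550729]. tr(M)=9421094344/2355257961, det(M)=250000/2355257961
solving λ² − 9421094344/2355257961·λ + 250000/2355257961 = 0 gives λ = 4, 62500/2355257961
κ_2(A) = √(λ_max/λ_min) = √(4 / (62500/2355257961)) = 388.2480

388.2480


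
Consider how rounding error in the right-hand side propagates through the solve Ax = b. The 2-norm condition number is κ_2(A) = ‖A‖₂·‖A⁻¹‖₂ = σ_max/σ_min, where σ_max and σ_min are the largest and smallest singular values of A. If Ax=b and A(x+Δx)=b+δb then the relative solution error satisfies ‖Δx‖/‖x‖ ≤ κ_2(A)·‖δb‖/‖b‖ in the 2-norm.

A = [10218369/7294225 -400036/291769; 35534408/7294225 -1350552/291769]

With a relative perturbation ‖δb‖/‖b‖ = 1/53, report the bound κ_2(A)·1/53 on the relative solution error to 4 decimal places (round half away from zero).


4.7458

form AᵀA = [2187374747089/85129149361 -2083151250180/85129149361; -2083151250180/85129149361 1984019506000/85129149361] with trace 4960040729/101223721 and determinant 3841600/101223721
eigenvalues of AᵀA: λ = (tr ± √(tr²−4·det))/2 = 49, 78400/101223721
σ_max=√49=7, σ_min=√(78400/101223721)=(280/10061) → κ = 251.5250
worst-case relative error ≤ 251.5250 × 1/53 = 4.7458


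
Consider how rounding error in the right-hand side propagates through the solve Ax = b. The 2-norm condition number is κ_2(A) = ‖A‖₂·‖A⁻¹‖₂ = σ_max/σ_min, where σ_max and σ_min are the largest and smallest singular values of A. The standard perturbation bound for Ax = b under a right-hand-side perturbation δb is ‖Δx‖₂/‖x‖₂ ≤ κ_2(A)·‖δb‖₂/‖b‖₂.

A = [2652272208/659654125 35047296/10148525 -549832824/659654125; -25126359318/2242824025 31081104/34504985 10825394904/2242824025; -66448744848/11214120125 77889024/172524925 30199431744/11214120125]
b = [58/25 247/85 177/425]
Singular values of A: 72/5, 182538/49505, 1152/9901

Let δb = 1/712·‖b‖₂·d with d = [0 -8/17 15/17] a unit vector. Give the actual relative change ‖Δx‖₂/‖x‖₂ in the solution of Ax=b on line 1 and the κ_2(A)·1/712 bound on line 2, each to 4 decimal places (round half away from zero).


largest singular value 72/5, smallest 1152/9901
condition number: (72/5) ÷ (1152/9901) = 123.7625
bound on ‖Δx‖/‖x‖: κ·ε = 123.7625·1/712 = 0.1738
solve Ax = b  →  x = [-3.2845 2.6804 -7.5217]
‖b‖₂ = 3.7417 and ‖x‖₂ = 8.6342
δb = ε·‖b‖·d = [0.0000 -0.0025 0.0046]; solving A·Δx = δb gives ‖Δx‖ = 0.0452
relative error = 0.0052
tightness: 0.0052 against a bound of 0.1738 (unrounded ratio ≈ 0.0301)

0.0052
0.1738


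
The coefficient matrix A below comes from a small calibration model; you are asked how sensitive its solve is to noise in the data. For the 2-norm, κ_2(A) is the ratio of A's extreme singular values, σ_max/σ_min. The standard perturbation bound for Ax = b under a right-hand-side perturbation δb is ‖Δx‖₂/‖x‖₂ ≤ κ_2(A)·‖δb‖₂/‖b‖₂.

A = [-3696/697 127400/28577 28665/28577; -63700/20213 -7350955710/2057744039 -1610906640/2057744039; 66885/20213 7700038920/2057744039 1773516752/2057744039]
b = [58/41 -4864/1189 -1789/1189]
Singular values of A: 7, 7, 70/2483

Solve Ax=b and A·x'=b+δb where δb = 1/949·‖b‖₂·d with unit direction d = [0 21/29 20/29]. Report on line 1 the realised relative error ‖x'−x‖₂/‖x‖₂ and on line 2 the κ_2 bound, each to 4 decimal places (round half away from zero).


0.0012
0.2616

largest singular value 7, smallest 70/2483
condition number: 7 ÷ (70/2483) = 248.3000
bound on ‖Δx‖/‖x‖: κ·ε = 248.3000·1/949 = 0.2616
solve Ax = b  →  x = [0.0084 31.4572 -138.3550]
‖b‖ = 4.5826, ‖x‖ = 141.8861
with δb = [0.0000 0.0035 0.0033], A·Δx = δb → ‖Δx‖ = 0.1713
dividing the unrounded norms, ‖Δx‖/‖x‖ = 0.0012
tightness: 0.0012 against a bound of 0.2616 (unrounded ratio ≈ 0.0046)


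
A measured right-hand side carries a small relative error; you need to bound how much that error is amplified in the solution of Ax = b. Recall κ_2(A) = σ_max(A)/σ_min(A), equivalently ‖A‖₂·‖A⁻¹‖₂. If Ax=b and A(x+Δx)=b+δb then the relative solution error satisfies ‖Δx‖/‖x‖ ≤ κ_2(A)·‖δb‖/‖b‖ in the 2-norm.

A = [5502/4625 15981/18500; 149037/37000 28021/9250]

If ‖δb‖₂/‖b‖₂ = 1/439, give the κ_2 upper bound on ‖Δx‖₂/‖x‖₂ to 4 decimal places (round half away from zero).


M = AᵀA = [38639097/2190400 7244601/547600; 7244601/547600 5433757/547600]. tr(M)=2414965/87616, det(M)=21609/1401856
char-poly roots: 441/16 and 49/87616
σ_max=√(441/16)=(21/4), σ_min=√(49/87616)=(7/296) → κ = 222.0000
worst-case relative error ≤ 222.0000 × 1/439 = 0.5057

0.5057


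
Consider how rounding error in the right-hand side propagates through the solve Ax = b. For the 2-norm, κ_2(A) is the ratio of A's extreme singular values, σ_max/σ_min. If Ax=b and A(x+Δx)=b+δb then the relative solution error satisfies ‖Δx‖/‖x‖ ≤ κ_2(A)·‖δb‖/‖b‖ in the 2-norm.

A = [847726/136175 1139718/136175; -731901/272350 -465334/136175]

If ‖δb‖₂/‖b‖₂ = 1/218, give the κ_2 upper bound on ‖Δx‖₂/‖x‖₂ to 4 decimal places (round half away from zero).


0.4805

form AᵀA = [4035782909/87780500 1344920463/21945125; 1344920463/21945125 1793482664/21945125] with trace 2241942713/17556100 and determinant 163047361/109725625
eigenvalues of AᵀA: λ = (tr ± √(tr²−4·det))/2 = 12769/100, 51076/4389025
κ_2(A) = √(λ_max/λ_min) = √((12769/100) / (51076/4389025)) = 104.7500
bound on ‖Δx‖/‖x‖: κ·ε = 104.7500·1/218 = 0.4805


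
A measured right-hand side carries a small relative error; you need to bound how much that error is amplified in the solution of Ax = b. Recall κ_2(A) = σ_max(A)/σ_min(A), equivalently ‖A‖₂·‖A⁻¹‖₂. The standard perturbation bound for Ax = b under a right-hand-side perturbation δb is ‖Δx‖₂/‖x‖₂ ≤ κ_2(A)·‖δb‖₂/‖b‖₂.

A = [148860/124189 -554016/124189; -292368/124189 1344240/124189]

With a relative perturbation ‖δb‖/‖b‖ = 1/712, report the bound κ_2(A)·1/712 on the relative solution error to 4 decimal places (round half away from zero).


M = AᵀA = [636913296/91259809 -2813512320/91259809; -2813512320/91259809 12508372224/91259809]. tr(M)=7819920/54289, det(M)=331776/54289
eigenvalues of AᵀA: λ = (tr ± √(tr²−4·det))/2 = 144, 2304/54289
κ_2(A) = √(λ_max/λ_min) = √(144 / (2304/54289)) = 58.2500
bound on ‖Δx‖/‖x‖: κ·ε = 58.2500·1/712 = 0.0818

0.0818


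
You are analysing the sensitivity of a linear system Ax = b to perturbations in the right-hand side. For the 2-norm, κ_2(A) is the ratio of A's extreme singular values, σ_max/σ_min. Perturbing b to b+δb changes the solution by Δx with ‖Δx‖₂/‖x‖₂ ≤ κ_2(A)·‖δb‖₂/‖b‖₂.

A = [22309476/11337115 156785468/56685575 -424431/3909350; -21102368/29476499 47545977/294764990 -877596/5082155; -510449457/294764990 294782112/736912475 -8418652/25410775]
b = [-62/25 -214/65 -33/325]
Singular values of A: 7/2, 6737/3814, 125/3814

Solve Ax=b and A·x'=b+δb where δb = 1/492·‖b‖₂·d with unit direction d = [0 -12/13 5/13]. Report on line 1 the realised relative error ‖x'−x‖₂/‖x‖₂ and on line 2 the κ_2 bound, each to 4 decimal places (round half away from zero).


0.0028
0.2171

from the listed singular values, σ₁ = 7/2, σ_n = 125/3814
κ_2(A) = (7/2) / (125/3814) = 106.7920
perturbation bound = 106.7920·1/492 = 0.2171
solve Ax = b  →  x = [-14.1445 12.6818 89.5520]
2-norm of b is 4.1231; of x, 91.5448
re-solving with b+δb shifts x by Δx of norm 0.2557
realised ‖Δx‖/‖x‖ = 0.0028
so the bound overstates the realised error by a factor of ≈ 77.7101 (computed from the unrounded values)


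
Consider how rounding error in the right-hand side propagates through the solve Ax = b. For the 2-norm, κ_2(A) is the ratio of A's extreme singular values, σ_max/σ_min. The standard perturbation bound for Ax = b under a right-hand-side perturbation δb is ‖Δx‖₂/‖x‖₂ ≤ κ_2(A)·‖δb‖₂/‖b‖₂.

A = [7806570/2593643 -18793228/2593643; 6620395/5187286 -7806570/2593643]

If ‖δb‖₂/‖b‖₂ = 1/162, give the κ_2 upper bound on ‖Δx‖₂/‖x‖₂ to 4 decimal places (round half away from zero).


2.3684

form AᵀA = [1701773790625/159218556484 -1021017387015/39804639121; -1021017387015/39804639121 2450461265236/39804639121] with trace 68068750601/942121636 and determinant 8352100/235530409
eigenvalues of AᵀA: λ = (tr ± √(tr²−4·det))/2 = 289/4, 115600/235530409
κ_2(A) = √(λ_max/λ_min) = √((289/4) / (115600/235530409)) = 383.6750
perturbation bound = 383.6750·1/162 = 2.3684


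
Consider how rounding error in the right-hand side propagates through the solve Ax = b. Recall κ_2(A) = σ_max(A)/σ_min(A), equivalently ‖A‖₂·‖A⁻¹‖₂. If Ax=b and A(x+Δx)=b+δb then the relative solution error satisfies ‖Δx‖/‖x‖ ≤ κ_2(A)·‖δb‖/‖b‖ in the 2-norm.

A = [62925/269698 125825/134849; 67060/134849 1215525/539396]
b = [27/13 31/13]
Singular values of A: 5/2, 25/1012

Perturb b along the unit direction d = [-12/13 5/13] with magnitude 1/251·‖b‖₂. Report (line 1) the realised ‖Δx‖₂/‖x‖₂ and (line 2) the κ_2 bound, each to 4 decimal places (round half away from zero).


from the listed singular values, σ₁ = 5/2, σ_n = 25/1012
κ = σ_max/σ_min = (5/2)/(25/1012) = 101.2000
κ_2(A)·‖δb‖/‖b‖ = 0.4032
solve Ax = b  →  x = [39.7561 -7.7151]
‖b‖ = 3.1623, ‖x‖ = 40.4978
re-solving with b+δb shifts x by Δx of norm 0.5100
relative error = 0.0126
realised/bound (from unrounded values) ≈ 0.0312

0.0126
0.4032


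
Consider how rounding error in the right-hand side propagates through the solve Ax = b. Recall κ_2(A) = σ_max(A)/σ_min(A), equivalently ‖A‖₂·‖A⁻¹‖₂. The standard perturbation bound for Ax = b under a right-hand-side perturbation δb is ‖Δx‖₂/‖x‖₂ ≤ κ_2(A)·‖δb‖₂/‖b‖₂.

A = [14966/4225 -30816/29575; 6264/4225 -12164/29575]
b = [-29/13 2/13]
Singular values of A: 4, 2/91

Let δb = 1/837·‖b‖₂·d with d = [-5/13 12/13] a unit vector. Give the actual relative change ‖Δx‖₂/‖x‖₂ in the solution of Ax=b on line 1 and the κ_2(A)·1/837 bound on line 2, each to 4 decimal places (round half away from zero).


largest singular value 4, smallest 2/91
condition number: 4 ÷ (2/91) = 182.0000
κ_2(A)·‖δb‖/‖b‖ = 0.2174
solve Ax = b  →  x = [12.2600 43.8200]
2-norm of b is 2.2361; of x, 45.5027
Δx = A⁻¹·δb where δb = 1/837·2.2361·d; ‖Δx‖ = 0.1216
dividing the unrounded norms, ‖Δx‖/‖x‖ = 0.0027
so the bound overstates the realised error by a factor of ≈ 81.3978 (computed from the unrounded values)

0.0027
0.2174


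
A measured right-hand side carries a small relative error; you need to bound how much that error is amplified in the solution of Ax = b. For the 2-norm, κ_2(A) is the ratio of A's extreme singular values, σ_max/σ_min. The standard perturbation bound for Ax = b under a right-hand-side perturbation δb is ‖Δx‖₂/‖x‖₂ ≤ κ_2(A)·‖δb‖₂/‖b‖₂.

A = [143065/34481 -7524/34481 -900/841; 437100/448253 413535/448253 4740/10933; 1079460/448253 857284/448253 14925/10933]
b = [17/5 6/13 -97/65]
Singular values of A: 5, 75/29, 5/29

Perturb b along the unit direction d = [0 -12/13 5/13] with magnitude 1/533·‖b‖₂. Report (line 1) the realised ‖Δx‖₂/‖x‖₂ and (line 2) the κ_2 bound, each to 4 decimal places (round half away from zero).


from the listed singular values, σ₁ = 5, σ_n = 5/29
κ_2(A) = 5 / (5/29) = 29.0000
perturbation bound = 29.0000·1/533 = 0.0544
solve Ax = b  →  x = [-0.3034 3.1707 -5.0000]
‖b‖ = 3.7417, ‖x‖ = 5.9284
with δb = [0.0000 -0.0065 0.0027], A·Δx = δb → ‖Δx‖ = 0.0407
relative error = 0.0069
so the bound overstates the realised error by a factor of ≈ 7.9221 (computed from the unrounded values)

0.0069
0.0544


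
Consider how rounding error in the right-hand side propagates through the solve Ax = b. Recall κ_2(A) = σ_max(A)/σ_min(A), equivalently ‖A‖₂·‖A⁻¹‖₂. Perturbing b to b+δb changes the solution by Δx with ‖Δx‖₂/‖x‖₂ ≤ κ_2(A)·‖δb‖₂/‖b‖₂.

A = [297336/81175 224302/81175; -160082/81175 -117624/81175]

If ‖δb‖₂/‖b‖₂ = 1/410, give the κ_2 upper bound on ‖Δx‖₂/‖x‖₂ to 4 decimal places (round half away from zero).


0.4659

form AᵀA = [78916916/4560125 59185152/4560125; 59185152/4560125 44392244/4560125] with trace 24661832/912025 and determinant 456976/22800625
solving λ² − 24661832/912025·λ + 456976/22800625 = 0 gives λ = 676/25, 676/912025
σ_max=√(676/25)=(26/5), σ_min=√(676/912025)=(26/955) → κ = 191.0000
perturbation bound = 191.0000·1/410 = 0.4659


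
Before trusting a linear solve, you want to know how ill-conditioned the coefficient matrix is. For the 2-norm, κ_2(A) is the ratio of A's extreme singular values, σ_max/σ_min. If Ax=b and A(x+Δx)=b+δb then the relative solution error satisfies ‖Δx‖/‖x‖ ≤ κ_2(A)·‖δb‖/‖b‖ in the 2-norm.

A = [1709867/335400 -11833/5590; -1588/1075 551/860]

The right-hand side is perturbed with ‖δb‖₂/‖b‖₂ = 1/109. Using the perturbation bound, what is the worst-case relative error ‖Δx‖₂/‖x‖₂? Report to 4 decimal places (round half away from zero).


2.1776

M = AᵀA = [5070594889/179989056 -176058655/14999088; -176058655/14999088 24455525/4999696]. tr(M)=35212981/1065024, det(M)=330625/17040384
λ_max, λ_min = (35212981/1065024 ± √1239866000016361/1134276120576)/2 = 529/16, 625/1065024
κ_2(A) = √(λ_max/λ_min) = √((529/16) / (625/1065024)) = 237.3600
bound on ‖Δx‖/‖x‖: κ·ε = 237.3600·1/109 = 2.1776


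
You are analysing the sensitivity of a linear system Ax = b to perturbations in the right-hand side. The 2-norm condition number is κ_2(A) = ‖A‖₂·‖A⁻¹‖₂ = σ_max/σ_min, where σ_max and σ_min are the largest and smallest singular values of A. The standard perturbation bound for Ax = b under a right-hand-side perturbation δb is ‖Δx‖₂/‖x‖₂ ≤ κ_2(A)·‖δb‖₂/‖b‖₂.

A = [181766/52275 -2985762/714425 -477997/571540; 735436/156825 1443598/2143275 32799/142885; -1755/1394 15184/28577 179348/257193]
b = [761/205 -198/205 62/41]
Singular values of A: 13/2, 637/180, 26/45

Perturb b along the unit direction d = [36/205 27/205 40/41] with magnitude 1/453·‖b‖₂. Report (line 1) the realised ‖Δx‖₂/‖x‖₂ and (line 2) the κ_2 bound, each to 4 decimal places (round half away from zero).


0.0044
0.0248

σ_max = 13/2, σ_min = 26/45
condition number: (13/2) ÷ (26/45) = 11.2500
bound on ‖Δx‖/‖x‖: κ·ε = 11.2500·1/453 = 0.0248
solve Ax = b  →  x = [-0.1274 -1.6309 3.1811]
2-norm of b is 4.1231; of x, 3.5771
δb = ε·‖b‖·d = [0.0016 0.0012 0.0089]; solving A·Δx = δb gives ‖Δx‖ = 0.0158
realised ‖Δx‖/‖x‖ = 0.0044
realised/bound (from unrounded values) ≈ 0.1773


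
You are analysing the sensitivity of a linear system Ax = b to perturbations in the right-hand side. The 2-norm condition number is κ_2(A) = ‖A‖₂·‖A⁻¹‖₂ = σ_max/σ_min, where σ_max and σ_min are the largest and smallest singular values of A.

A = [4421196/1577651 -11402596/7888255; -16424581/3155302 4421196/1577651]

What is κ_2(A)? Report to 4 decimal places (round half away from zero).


M = AᵀA = [1203995700025/34449587236 -802608447654/43061984045; -802608447654/43061984045 2140808122144/215309920225]. tr(M)=133782439409/2980068100, det(M)=80604484/745017025
solving λ² − 133782439409/2980068100·λ + 80604484/745017025 = 0 gives λ = 4489/100, 71824/29800681
so κ_2 = √((4489/100) / (71824/29800681)) = 136.4750

136.4750


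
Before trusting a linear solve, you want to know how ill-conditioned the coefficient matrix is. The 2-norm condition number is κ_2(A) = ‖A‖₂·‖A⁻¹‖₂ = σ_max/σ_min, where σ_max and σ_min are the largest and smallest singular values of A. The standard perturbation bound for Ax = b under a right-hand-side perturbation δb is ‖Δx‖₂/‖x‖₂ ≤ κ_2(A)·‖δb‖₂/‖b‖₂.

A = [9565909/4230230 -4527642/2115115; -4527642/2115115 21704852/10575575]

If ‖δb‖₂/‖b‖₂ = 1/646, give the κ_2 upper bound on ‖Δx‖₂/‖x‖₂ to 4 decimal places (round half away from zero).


form AᵀA = [245312377/25300900 -292032909/31626125; -292032909/31626125 1390662484/158130625] with trace 11695459361/632522500 and determinant 13675204/3953265625
eigenvalues of AᵀA: λ = (tr ± √(tr²−4·det))/2 = 1849/100, 29584/158130625
κ_2(A) = √(λ_max/λ_min) = √((1849/100) / (29584/158130625)) = 314.3750
κ_2(A)·‖δb‖/‖b‖ = 0.4866

0.4866


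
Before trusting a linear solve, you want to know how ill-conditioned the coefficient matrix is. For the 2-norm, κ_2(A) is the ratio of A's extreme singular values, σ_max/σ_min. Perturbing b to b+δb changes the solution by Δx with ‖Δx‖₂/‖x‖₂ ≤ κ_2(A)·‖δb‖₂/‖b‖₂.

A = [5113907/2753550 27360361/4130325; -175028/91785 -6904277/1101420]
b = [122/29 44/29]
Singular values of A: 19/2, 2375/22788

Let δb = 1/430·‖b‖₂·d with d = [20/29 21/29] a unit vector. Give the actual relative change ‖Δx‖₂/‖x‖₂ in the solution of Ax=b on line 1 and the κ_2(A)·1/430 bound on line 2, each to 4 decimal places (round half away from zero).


largest singular value 19/2, smallest 2375/22788
condition number: (19/2) ÷ (2375/22788) = 91.1520
worst-case relative error ≤ 91.1520 × 1/430 = 0.2120
solve Ax = b  →  x = [-36.7857 10.9484]
2-norm of b is 4.4721; of x, 38.3804
re-solving with b+δb shifts x by Δx of norm 0.0998
realised ‖Δx‖/‖x‖ = 0.0026
so the bound overstates the realised error by a factor of ≈ 81.5301 (computed from the unrounded values)

0.0026
0.2120


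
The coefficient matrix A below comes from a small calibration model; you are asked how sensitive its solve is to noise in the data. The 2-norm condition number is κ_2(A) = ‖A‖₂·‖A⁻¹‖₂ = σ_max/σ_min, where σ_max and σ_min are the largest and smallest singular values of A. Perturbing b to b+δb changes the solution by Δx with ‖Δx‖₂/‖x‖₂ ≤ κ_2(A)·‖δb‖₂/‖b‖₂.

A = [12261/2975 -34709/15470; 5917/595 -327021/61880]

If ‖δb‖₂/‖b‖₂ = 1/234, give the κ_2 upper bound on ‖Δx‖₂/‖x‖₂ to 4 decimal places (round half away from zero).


1.1966

AᵀA = [1025604346/8850625 -875168037/14161000; -875168037/14161000 746853073/22657600]; tr = 291730121/1960000, det = 13845841/49000000
char-poly roots: 3721/25 and 3721/1960000
κ = σ_max/σ_min = (61/5)/(61/1400) = 280.0000
κ_2(A)·‖δb‖/‖b‖ = 1.1966


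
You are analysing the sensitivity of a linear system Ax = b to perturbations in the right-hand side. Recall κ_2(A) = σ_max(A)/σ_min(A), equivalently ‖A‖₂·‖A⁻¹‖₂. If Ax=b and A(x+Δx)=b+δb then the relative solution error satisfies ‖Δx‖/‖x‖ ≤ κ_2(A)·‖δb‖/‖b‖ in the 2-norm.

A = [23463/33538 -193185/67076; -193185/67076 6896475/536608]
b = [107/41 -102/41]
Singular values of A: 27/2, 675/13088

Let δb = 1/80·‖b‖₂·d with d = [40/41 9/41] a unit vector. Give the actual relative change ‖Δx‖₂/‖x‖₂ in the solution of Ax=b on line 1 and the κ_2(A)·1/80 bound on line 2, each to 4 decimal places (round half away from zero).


σ_max = 27/2, σ_min = 675/13088
κ_2(A) = (27/2) / (675/13088) = 261.7600
bound on ‖Δx‖/‖x‖: κ·ε = 261.7600·1/80 = 3.2720
solve Ax = b  →  x = [37.8822 8.2957]
‖b‖₂ = 3.6056 and ‖x‖₂ = 38.7799
δb = ε·‖b‖·d = [0.0440 0.0099]; solving A·Δx = δb gives ‖Δx‖ = 0.8739
dividing the unrounded norms, ‖Δx‖/‖x‖ = 0.0225
so the bound overstates the realised error by a factor of ≈ 145.2007 (computed from the unrounded values)

0.0225
3.2720


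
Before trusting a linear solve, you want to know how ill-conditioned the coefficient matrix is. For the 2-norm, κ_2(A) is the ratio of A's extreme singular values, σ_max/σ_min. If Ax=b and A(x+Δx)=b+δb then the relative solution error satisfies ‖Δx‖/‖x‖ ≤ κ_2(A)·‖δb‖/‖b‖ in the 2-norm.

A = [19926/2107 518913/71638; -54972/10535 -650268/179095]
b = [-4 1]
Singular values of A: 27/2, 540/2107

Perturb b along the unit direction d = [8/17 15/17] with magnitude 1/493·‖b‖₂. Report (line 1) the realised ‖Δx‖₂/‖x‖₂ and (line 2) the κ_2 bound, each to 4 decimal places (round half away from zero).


from the listed singular values, σ₁ = 27/2, σ_n = 540/2107
condition number: (27/2) ÷ (540/2107) = 52.6750
perturbation bound = 52.6750·1/493 = 0.1068
solve Ax = b  →  x = [2.1041 -3.2993]
‖b‖ = 4.1231, ‖x‖ = 3.9131
δb = ε·‖b‖·d = [0.0039 0.0074]; solving A·Δx = δb gives ‖Δx‖ = 0.0326
dividing the unrounded norms, ‖Δx‖/‖x‖ = 0.0083
realised/bound (from unrounded values) ≈ 0.0780

0.0083
0.1068


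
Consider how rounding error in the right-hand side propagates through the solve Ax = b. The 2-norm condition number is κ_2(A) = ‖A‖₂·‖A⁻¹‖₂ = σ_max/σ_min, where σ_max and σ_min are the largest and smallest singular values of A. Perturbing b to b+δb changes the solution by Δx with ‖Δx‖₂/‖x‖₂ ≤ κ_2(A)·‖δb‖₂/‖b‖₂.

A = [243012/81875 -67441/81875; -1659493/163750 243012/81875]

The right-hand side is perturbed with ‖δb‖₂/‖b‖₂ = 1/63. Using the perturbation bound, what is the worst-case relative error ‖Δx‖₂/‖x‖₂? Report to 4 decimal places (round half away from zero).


form AᵀA = [4784218153/42902500 -348843726/10725625; -348843726/10725625 101764993/10725625] with trace 8306045/68644 and determinant 14641/68644
λ_max, λ_min = (8306045/68644 ± √68986363474809/4711998736)/2 = 121, 121/68644
σ_max=√121=11, σ_min=√(121/68644)=(11/262) → κ = 262.0000
κ_2(A)·‖δb‖/‖b‖ = 4.1587

4.1587


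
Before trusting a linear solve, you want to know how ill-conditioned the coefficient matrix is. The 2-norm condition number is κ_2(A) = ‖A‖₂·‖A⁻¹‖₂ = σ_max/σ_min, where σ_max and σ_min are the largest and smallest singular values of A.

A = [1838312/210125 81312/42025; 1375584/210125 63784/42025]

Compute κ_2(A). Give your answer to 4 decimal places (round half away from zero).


form AᵀA = [210864894016/1766100625 9488683008/353220125; 9488683008/353220125 17088064/2825761] with trace 131793536/1050625 and determinant 9834496/26265625
eigenvalues of AᵀA: λ = (tr ± √(tr²−4·det))/2 = 3136/25, 3136/1050625
σ_max=√(3136/25)=(56/5), σ_min=√(3136/1050625)=(56/1025) → κ = 205.0000

205.0000


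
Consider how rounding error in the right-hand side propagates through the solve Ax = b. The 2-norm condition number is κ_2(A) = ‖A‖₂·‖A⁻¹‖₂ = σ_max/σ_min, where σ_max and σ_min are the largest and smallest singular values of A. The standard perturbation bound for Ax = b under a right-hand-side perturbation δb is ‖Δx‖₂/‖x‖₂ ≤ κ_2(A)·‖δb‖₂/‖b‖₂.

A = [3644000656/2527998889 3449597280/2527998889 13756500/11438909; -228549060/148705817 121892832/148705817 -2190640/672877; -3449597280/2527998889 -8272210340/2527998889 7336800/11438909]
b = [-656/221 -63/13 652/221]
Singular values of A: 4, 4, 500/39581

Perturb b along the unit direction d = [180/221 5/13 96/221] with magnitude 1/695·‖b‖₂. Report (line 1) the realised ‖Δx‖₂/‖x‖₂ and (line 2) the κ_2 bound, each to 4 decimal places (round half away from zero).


from the listed singular values, σ₁ = 4, σ_n = 500/39581
κ_2(A) = 4 / (500/39581) = 316.6480
worst-case relative error ≤ 316.6480 × 1/695 = 0.4556
solve Ax = b  →  x = [184.8386 -99.7139 -110.8758]
2-norm of b is 6.4031; of x, 237.4902
Δx = A⁻¹·δb where δb = 1/695·6.4031·d; ‖Δx‖ = 0.7293
realised ‖Δx‖/‖x‖ = 0.0031
realised/bound (from unrounded values) ≈ 0.0067

0.0031
0.4556


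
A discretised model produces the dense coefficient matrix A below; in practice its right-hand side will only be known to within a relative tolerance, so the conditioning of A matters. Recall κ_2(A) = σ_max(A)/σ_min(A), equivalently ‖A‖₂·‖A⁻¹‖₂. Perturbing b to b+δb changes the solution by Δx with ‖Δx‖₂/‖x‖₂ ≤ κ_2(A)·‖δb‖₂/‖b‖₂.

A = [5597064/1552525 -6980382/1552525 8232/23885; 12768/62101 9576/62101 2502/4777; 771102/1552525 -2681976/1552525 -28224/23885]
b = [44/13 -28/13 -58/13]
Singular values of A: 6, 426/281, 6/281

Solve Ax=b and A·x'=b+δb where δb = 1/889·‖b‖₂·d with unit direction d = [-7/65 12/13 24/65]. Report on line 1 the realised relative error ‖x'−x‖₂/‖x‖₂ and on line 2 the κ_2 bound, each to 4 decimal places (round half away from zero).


0.0017
0.3161

from the listed singular values, σ₁ = 6, σ_n = 6/281
condition number: 6 ÷ (6/281) = 281.0000
perturbation bound = 281.0000·1/889 = 0.3161
solve Ax = b  →  x = [133.4286 99.6548 -85.8288]
‖b‖₂ = 6.0000 and ‖x‖₂ = 187.3522
with δb = [-0.0007 0.0062 0.0025], A·Δx = δb → ‖Δx‖ = 0.3161
realised ‖Δx‖/‖x‖ = 0.0017
realised/bound (from unrounded values) ≈ 0.0053


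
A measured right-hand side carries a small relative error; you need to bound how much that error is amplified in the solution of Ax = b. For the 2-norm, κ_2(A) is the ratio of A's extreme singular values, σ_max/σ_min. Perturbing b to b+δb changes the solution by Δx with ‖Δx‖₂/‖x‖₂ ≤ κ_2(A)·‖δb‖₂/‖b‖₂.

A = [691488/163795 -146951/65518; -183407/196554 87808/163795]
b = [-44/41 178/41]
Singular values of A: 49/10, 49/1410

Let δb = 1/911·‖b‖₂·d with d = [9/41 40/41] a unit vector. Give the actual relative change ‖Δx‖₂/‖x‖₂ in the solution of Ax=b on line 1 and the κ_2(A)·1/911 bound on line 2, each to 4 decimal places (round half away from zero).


σ_max = 49/10, σ_min = 49/1410
κ_2(A) = (49/10) / (49/1410) = 141.0000
bound on ‖Δx‖/‖x‖: κ·ε = 141.0000·1/911 = 0.1548
solve Ax = b  →  x = [53.8055 101.7527]
‖b‖₂ = 4.4721 and ‖x‖₂ = 115.1028
δb = ε·‖b‖·d = [0.0011 0.0048]; solving A·Δx = δb gives ‖Δx‖ = 0.1413
dividing the unrounded norms, ‖Δx‖/‖x‖ = 0.0012
tightness: 0.0012 against a bound of 0.1548 (unrounded ratio ≈ 0.0079)

0.0012
0.1548


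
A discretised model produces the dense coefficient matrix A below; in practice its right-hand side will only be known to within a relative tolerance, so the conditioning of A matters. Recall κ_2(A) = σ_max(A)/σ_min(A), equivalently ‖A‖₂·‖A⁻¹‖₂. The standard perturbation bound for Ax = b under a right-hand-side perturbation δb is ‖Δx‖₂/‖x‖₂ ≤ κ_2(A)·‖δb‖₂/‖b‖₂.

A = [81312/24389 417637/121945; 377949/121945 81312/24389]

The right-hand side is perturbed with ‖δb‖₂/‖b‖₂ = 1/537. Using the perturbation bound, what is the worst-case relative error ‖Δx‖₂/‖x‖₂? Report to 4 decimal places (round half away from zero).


0.1620

AᵀA = [366392961/17682025 76921152/3536405; 76921152/3536405 403937809/17682025]; tr = 183194/4205, det = 131769/525625
λ_max, λ_min = (183194/4205 ± √838557769984/442050625)/2 = 1089/25, 121/21025
σ_max=√(1089/25)=(33/5), σ_min=√(121/21025)=(11/145) → κ = 87.0000
bound on ‖Δx‖/‖x‖: κ·ε = 87.0000·1/537 = 0.1620


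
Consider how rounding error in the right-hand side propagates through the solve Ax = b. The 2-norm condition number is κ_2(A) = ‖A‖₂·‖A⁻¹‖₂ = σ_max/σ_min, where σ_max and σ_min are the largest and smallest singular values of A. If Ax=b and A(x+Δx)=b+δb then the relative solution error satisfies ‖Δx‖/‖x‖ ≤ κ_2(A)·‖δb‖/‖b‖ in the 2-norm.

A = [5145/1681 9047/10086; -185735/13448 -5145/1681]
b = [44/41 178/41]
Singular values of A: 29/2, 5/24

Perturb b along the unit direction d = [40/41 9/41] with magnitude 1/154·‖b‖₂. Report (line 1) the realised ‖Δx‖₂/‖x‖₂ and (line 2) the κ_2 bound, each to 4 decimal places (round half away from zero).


0.0145
0.4519

largest singular value 29/2, smallest 5/24
κ = σ_max/σ_min = (29/2)/(5/24) = 69.6000
worst-case relative error ≤ 69.6000 × 1/154 = 0.4519
solve Ax = b  →  x = [-2.3765 9.3053]
2-norm of b is 4.4721; of x, 9.6040
Δx = A⁻¹·δb where δb = 1/154·4.4721·d; ‖Δx‖ = 0.1394
realised ‖Δx‖/‖x‖ = 0.0145
tightness: 0.0145 against a bound of 0.4519 (unrounded ratio ≈ 0.0321)


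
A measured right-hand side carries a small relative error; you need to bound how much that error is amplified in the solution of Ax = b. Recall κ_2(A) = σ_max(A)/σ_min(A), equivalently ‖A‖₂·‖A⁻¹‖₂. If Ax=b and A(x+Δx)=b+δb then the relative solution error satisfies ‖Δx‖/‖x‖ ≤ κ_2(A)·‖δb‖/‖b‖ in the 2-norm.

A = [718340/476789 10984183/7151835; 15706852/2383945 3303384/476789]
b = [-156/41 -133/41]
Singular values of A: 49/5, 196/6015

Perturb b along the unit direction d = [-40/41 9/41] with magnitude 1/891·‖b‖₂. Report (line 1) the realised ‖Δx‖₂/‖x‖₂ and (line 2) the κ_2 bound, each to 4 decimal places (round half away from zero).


0.0019
0.3375

σ_max = 49/5, σ_min = 196/6015
κ_2(A) = (49/5) / (196/6015) = 300.7500
perturbation bound = 300.7500·1/891 = 0.3375
solve Ax = b  →  x = [-66.9502 63.1985]
‖b‖₂ = 5.0000 and ‖x‖₂ = 92.0672
with δb = [-0.0055 0.0012], A·Δx = δb → ‖Δx‖ = 0.1722
dividing the unrounded norms, ‖Δx‖/‖x‖ = 0.0019
realised/bound (from unrounded values) ≈ 0.0055


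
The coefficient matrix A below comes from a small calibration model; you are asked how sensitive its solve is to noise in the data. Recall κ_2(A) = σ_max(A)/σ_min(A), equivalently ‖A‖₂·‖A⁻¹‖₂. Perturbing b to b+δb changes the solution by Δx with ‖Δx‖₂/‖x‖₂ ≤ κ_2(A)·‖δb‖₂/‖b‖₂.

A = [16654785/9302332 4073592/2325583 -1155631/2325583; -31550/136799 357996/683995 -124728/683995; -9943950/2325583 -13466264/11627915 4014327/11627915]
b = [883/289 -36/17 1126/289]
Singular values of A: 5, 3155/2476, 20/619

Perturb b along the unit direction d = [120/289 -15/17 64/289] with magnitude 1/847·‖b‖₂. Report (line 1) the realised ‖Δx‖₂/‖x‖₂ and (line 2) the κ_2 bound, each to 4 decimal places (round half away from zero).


largest singular value 5, smallest 20/619
κ_2(A) = 5 / (20/619) = 154.7500
κ_2(A)·‖δb‖/‖b‖ = 0.1827
solve Ax = b  →  x = [-1.2748 36.6026 118.2826]
‖b‖₂ = 5.3852 and ‖x‖₂ = 123.8230
with δb = [0.0026 -0.0056 0.0014], A·Δx = δb → ‖Δx‖ = 0.1968
relative error = 0.0016
tightness: 0.0016 against a bound of 0.1827 (unrounded ratio ≈ 0.0087)

0.0016
0.1827


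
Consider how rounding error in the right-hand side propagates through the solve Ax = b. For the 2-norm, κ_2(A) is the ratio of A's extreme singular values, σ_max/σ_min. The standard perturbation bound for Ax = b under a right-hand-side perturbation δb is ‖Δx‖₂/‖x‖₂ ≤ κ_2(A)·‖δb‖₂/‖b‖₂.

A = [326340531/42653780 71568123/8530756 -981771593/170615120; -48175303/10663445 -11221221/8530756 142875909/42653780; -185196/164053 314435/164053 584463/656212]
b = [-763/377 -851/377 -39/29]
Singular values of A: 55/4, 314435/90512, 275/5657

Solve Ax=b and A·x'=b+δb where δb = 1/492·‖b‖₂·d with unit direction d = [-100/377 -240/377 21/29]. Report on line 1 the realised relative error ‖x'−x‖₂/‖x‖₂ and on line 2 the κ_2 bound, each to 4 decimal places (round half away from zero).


largest singular value 55/4, smallest 275/5657
κ = σ_max/σ_min = (55/4)/(275/5657) = 282.8500
bound on ‖Δx‖/‖x‖: κ·ε = 282.8500·1/492 = 0.5749
solve Ax = b  →  x = [12.7105 -0.7345 16.1808]
‖b‖ = 3.3166, ‖x‖ = 20.5892
with δb = [-0.0018 -0.0043 0.0049], A·Δx = δb → ‖Δx‖ = 0.1387
realised ‖Δx‖/‖x‖ = 0.0067
tightness: 0.0067 against a bound of 0.5749 (unrounded ratio ≈ 0.0117)

0.0067
0.5749


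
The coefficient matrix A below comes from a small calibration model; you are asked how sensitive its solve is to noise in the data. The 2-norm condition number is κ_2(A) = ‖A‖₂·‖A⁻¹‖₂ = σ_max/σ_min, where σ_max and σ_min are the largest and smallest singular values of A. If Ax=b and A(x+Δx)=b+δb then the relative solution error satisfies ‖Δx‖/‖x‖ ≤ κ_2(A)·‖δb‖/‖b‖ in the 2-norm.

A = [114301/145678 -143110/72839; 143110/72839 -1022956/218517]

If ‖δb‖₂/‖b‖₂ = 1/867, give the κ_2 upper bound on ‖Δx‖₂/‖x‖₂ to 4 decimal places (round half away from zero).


M = AᵀA = [562050929/125574436 -1011429925/94180827; -1011429925/94180827 7282622644/282542481]. tr(M)=202301473/6687396, det(M)=58564/1671849
λ_max, λ_min = (202301473/6687396 ± √40919619727420225/44721265260816)/2 = 121/4, 1936/1671849
so κ_2 = √((121/4) / (1936/1671849)) = 161.6250
worst-case relative error ≤ 161.6250 × 1/867 = 0.1864

0.1864


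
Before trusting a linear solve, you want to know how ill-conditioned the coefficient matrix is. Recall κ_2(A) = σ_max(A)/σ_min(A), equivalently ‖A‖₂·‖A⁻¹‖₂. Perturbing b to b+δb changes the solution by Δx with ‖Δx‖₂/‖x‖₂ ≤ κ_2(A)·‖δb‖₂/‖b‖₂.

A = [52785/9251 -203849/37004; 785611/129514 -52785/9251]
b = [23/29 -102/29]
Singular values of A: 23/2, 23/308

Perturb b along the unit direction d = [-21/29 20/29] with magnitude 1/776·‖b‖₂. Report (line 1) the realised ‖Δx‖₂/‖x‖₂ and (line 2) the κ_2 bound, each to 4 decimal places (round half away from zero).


from the listed singular values, σ₁ = 23/2, σ_n = 23/308
condition number: (23/2) ÷ (23/308) = 154.0000
κ_2(A)·‖δb‖/‖b‖ = 0.1985
solve Ax = b  →  x = [-27.8321 -28.9715]
‖b‖ = 3.6056, ‖x‖ = 40.1743
re-solving with b+δb shifts x by Δx of norm 0.0622
dividing the unrounded norms, ‖Δx‖/‖x‖ = 0.0015
realised/bound (from unrounded values) ≈ 0.0078

0.0015
0.1985


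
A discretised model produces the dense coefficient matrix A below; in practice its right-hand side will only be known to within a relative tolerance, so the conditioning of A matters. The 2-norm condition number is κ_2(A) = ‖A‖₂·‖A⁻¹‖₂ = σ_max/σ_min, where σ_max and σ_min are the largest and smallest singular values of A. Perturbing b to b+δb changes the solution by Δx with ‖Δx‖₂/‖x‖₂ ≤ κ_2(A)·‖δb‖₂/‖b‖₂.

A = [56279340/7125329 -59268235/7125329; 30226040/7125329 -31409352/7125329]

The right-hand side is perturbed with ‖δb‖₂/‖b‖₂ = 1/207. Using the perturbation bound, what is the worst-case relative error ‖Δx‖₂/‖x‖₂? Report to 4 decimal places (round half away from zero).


M = AᵀA = [486932061200/6057787061 -511270430580/6057787061; -511270430580/6057787061 536841793709/6057787061]. tr(M)=35302546721/208889209, det(M)=45697600/208889209
solving λ² − 35302546721/208889209·λ + 45697600/208889209 = 0 gives λ = 169, 270400/208889209
κ = σ_max/σ_min = 13/(520/14453) = 361.3250
κ_2(A)·‖δb‖/‖b‖ = 1.7455

1.7455


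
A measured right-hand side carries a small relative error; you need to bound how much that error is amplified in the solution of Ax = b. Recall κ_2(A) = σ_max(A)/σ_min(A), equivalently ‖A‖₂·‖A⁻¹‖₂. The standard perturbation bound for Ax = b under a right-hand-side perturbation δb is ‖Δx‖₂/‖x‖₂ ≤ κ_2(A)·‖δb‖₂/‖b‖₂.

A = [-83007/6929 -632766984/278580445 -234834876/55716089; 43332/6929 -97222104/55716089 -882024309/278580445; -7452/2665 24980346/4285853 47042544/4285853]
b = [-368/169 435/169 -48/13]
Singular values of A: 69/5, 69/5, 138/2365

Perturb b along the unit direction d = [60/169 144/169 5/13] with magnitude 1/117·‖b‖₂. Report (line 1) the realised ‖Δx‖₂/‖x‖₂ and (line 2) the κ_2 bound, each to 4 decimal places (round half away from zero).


2.0214
2.0214

largest singular value 69/5, smallest 138/2365
κ = σ_max/σ_min = (69/5)/(138/2365) = 236.5000
worst-case relative error ≤ 236.5000 × 1/117 = 2.0214
solve Ax = b  →  x = [0.2757 -0.1106 -0.2074]
2-norm of b is 5.0000; of x, 0.3623
Δx = A⁻¹·δb where δb = 1/117·5.0000·d; ‖Δx‖ = 0.7324
relative error = 2.0214
realised/bound = 1 exactly: the bound is attained for this b and d


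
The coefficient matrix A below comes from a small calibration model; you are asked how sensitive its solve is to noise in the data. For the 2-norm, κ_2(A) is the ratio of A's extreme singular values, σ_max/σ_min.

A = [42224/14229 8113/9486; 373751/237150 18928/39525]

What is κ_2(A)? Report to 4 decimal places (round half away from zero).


AᵀA = [19772919481/1751422500 480573184/145951875; 480573184/145951875 186974641/194602500]; tr = 17164553/1401138, det = 60025/11209104
λ_max, λ_min = (17164553/1401138 ± √73644957008896/490796923761)/2 = 49/4, 1225/2802276
κ_2(A) = √(λ_max/λ_min) = √((49/4) / (1225/2802276)) = 167.4000

167.4000
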